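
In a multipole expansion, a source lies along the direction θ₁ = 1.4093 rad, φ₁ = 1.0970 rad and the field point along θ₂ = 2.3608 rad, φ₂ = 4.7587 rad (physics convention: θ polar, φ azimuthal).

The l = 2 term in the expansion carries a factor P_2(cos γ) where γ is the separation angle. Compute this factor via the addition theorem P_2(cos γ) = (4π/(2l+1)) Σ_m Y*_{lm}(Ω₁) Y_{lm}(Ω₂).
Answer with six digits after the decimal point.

Addition theorem: P_2(cos γ) = (4π/5) Σ_m Y*_{lm}(Ω₁) Y_{lm}(Ω₂), m = −2…2:
  [-2]  conj(Y_{2,-2})(Ω₁) = -0.21962 + 0.30555j ; Y_{2,-2}(Ω₂) = -0.19054 + 0.01770j ; Δ = 0.03644 - 0.06211j
  [-1]  conj(Y_{2,-1})(Ω₁) = 0.05594 + 0.10910j ; Y_{2,-1}(Ω₂) = -0.01788 - 0.38584j ; Δ = 0.04110 - 0.02354j
  [+0]  conj(Y_{2,0})(Ω₁) = -0.29093 + 0.00000j ; Y_{2,0}(Ω₂) = 0.16205 + 0.00000j ; Δ = -0.04715 + 0.00000j
  [+1]  conj(Y_{2,1})(Ω₁) = -0.05594 + 0.10910j ; Y_{2,1}(Ω₂) = 0.01788 - 0.38584j ; Δ = 0.04110 + 0.02354j
  [+2]  conj(Y_{2,2})(Ω₁) = -0.21962 - 0.30555j ; Y_{2,2}(Ω₂) = -0.19054 - 0.01770j ; Δ = 0.03644 + 0.06211j
Total Σ_m = 0.10792 + 0.00000j. Multiply by 2.513274: 0.27123 + 0.00000j. P_2(cos γ) = 0.271230

0.271230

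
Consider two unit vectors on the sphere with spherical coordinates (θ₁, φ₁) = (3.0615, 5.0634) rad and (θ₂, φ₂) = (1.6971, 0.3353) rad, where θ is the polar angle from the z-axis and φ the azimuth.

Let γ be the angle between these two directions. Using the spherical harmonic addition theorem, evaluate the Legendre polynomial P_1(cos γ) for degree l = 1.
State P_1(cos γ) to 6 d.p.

0.126811

Summing Y*_{l m}(θ₁,φ₁)·Y_{l m}(θ₂,φ₂) over m ∈ [−1, 1]; prefactor 4π/(2·1+1) = 4.188790:
  m=-1: 0.00950 - 0.02596j × 0.32366 - 0.11278j = 0.00015 - 0.00947j  (running Σ = 0.00015 - 0.00947j)
  m=0: -0.48704 + 0.00000j × -0.06155 + 0.00000j = 0.02998 + 0.00000j  (running Σ = 0.03013 - 0.00947j)
  m=1: -0.00950 - 0.02596j × -0.32366 - 0.11278j = 0.00015 + 0.00947j  (running Σ = 0.03027 + 0.00000j)
Total Σ_m = 0.03027 + 0.00000j. Multiply by 4.188790: 0.12681 + 0.00000j. P_1(cos γ) = 0.126811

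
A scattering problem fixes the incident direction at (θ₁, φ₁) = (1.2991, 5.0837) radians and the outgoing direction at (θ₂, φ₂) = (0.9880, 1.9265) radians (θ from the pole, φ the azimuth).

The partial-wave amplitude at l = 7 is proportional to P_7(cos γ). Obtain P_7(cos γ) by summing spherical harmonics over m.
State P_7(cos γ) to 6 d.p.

Term-by-term m-sum for l=7 (normalisation 4π/15 = 0.837758):
  m=-7: -0.198707-0.329684i × +0.085779-0.112448i = -0.054117-0.005936i  (running Σ = -0.054117-0.005936i)
  m=-6: +0.245081-0.317701i × +0.186302+0.294907i = +0.139351+0.013088i  (running Σ = +0.085234+0.007152i)
  m=-5: -0.018614-0.005469i × -0.427945+0.090195i = +0.008459+0.000661i  (running Σ = +0.093693+0.007813i)
  m=-4: -0.029907-0.348722i × +0.027134-0.182023i = -0.064287-0.004019i  (running Σ = +0.029406+0.003795i)
  m=-3: +0.089787-0.044134i × -0.218330-0.120321i = -0.024913-0.001167i  (running Σ = +0.004493+0.002627i)
  m=-2: -0.224458-0.206032i × +0.236378-0.203753i = -0.095037-0.002967i  (running Σ = -0.090544-0.000340i)
  m=-1: +0.051695-0.132764i × -0.044543-0.119897i = -0.018221-0.000284i  (running Σ = -0.108764-0.000625i)
  m=0: -0.288583-0.000000i × +0.328983+0.000000i = -0.094939-0.000000i  (running Σ = -0.203703-0.000625i)
  m=1: -0.051695-0.132764i × +0.044543-0.119897i = -0.018221+0.000284i  (running Σ = -0.221924-0.000340i)
  m=2: -0.224458+0.206032i × +0.236378+0.203753i = -0.095037+0.002967i  (running Σ = -0.316961+0.002627i)
  m=3: -0.089787-0.044134i × +0.218330-0.120321i = -0.024913+0.001167i  (running Σ = -0.341874+0.003795i)
  m=4: -0.029907+0.348722i × +0.027134+0.182023i = -0.064287+0.004019i  (running Σ = -0.406161+0.007813i)
  m=5: +0.018614-0.005469i × +0.427945+0.090195i = +0.008459-0.000661i  (running Σ = -0.397702+0.007152i)
  m=6: +0.245081+0.317701i × +0.186302-0.294907i = +0.139351-0.013088i  (running Σ = -0.258351-0.005936i)
  m=7: +0.198707-0.329684i × -0.085779-0.112448i = -0.054117+0.005936i  (running Σ = -0.312468+0.000000i)
Σ over m = -0.312468+0.000000i; ×(4π/15) → -0.261772+0.000000i. Real part: -0.261772

-0.261772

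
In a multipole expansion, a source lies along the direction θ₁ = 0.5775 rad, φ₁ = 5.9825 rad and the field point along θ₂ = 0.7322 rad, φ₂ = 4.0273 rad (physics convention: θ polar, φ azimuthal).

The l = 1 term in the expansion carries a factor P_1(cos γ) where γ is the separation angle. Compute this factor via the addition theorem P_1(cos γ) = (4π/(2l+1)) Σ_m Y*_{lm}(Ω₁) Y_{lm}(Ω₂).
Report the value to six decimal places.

0.486237

Summing Y*_{l m}(θ₁,φ₁)·Y_{l m}(θ₂,φ₂) over m ∈ [−1, 1]; prefactor 4π/(2·1+1) = 4.188790:
  m=-1: +0.180153-0.055863i × -0.146141+0.178851i = -0.016337+0.040385i  (running Σ = -0.016337+0.040385i)
  m=0: +0.409366-0.000000i × +0.363376+0.000000i = +0.148754+0.000000i  (running Σ = +0.132417+0.040385i)
  m=1: -0.180153-0.055863i × +0.146141+0.178851i = -0.016337-0.040385i  (running Σ = +0.116081+0.000000i)
Accumulated sum +0.116081+0.000000i; after 4π/(2l+1) scaling, +0.486237+0.000000i ⇒ P_1 = 0.486237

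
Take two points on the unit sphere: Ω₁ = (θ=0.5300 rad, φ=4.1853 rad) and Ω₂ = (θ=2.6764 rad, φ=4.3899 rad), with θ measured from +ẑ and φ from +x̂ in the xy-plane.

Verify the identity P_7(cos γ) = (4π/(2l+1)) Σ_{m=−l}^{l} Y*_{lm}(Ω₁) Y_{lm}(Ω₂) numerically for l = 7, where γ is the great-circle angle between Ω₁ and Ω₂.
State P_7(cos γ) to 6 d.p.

-0.299744

Term-by-term m-sum for l=7 (normalisation 4π/15 = 0.837758):
  m=-7: -0.00220 - 0.00360j × 0.00141 + 0.00116j = 0.00000 - 0.00001j  (running Σ = 0.00000 - 0.00001j)
  m=-6: 0.02694 - 0.00056j × -0.00485 + 0.01273j = -0.00012 + 0.00035j  (running Σ = -0.00012 + 0.00034j)
  m=-5: -0.05097 + 0.09195j × -0.06250 - 0.00260j = 0.00342 - 0.00561j  (running Σ = 0.00330 - 0.00528j)
  m=-4: -0.14140 - 0.23720j × -0.05436 - 0.18844j = -0.03701 + 0.03954j  (running Σ = -0.03371 + 0.03426j)
  m=-3: 0.47331 - 0.00496j × 0.34145 - 0.23527j = 0.16045 - 0.11305j  (running Σ = 0.12674 - 0.07879j)
  m=-2: -0.21063 + 0.37078j × 0.41315 + 0.31082j = -0.20227 + 0.08772j  (running Σ = -0.07553 + 0.00893j)
  m=-1: 0.02983 + 0.05125j × -0.05124 + 0.15334j = -0.00939 + 0.00195j  (running Σ = -0.08492 + 0.01088j)
  m=0: -0.44580 + 0.00000j × 0.42161 + 0.00000j = -0.18795 + 0.00000j  (running Σ = -0.27287 + 0.01088j)
  m=1: -0.02983 + 0.05125j × 0.05124 + 0.15334j = -0.00939 - 0.00195j  (running Σ = -0.28226 + 0.00893j)
  m=2: -0.21063 - 0.37078j × 0.41315 - 0.31082j = -0.20227 - 0.08772j  (running Σ = -0.48453 - 0.07879j)
  m=3: -0.47331 - 0.00496j × -0.34145 - 0.23527j = 0.16045 + 0.11305j  (running Σ = -0.32408 + 0.03426j)
  m=4: -0.14140 + 0.23720j × -0.05436 + 0.18844j = -0.03701 - 0.03954j  (running Σ = -0.36110 - 0.00528j)
  m=5: 0.05097 + 0.09195j × 0.06250 - 0.00260j = 0.00342 + 0.00561j  (running Σ = -0.35767 + 0.00034j)
  m=6: 0.02694 + 0.00056j × -0.00485 - 0.01273j = -0.00012 - 0.00035j  (running Σ = -0.35779 - 0.00001j)
  m=7: 0.00220 - 0.00360j × -0.00141 + 0.00116j = 0.00000 + 0.00001j  (running Σ = -0.35779 - 0.00000j)
Total Σ_m = -0.35779 - 0.00000j. Multiply by 0.837758: -0.29974 - 0.00000j. P_7(cos γ) = -0.299744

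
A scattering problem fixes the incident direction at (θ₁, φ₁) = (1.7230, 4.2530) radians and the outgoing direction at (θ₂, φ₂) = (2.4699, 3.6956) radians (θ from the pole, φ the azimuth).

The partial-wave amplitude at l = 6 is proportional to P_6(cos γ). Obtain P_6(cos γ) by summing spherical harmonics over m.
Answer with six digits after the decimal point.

0.062590

Expand P_6 via completeness: Σ_{m} conj(Y_{6,m}) at Ω₁ times Y_{6,m} at Ω₂ —
  m=-6: Y*=0.41751 + 0.16931j  Y=-0.02759 + 0.00509j  product -0.01238 - 0.00255j
  m=-5: Y*=0.17900 - 0.15896j  Y=-0.11392 - 0.04439j  product -0.02745 + 0.01016j
  m=-4: Y*=0.06707 + 0.24545j  Y=-0.18471 - 0.24540j  product 0.04784 - 0.06180j
  m=-3: Y*=0.25716 + 0.05016j  Y=-0.04187 - 0.45768j  product 0.01219 - 0.11980j
  m=-2: Y*=-0.11656 + 0.15268j  Y=0.13291 - 0.26639j  product 0.02518 + 0.05134j
  m=-1: Y*=0.11848 + 0.23950j  Y=-0.16938 + 0.10478j  product -0.04516 - 0.02815j
  m=+0: Y*=-0.17481 + 0.00000j  Y=-0.36785 + 0.00000j  product 0.06430 + 0.00000j
  m=+1: Y*=-0.11848 + 0.23950j  Y=0.16938 + 0.10478j  product -0.04516 + 0.02815j
  m=+2: Y*=-0.11656 - 0.15268j  Y=0.13291 + 0.26639j  product 0.02518 - 0.05134j
  m=+3: Y*=-0.25716 + 0.05016j  Y=0.04187 - 0.45768j  product 0.01219 + 0.11980j
  m=+4: Y*=0.06707 - 0.24545j  Y=-0.18471 + 0.24540j  product 0.04784 + 0.06180j
  m=+5: Y*=-0.17900 - 0.15896j  Y=0.11392 - 0.04439j  product -0.02745 - 0.01016j
  m=+6: Y*=0.41751 - 0.16931j  Y=-0.02759 - 0.00509j  product -0.01238 + 0.00255j
Accumulated sum 0.06475 + 0.00000j; after 4π/(2l+1) scaling, 0.06259 + 0.00000j ⇒ P_6 = 0.062590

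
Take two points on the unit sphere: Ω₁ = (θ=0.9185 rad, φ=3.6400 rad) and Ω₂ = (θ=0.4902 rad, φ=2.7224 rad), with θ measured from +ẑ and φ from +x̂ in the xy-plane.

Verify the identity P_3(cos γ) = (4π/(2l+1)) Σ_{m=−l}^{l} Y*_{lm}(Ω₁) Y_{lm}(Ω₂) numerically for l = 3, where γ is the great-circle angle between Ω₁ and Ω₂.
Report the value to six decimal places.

Term-by-term m-sum for l=3 (normalisation 4π/7 = 1.795196):
  m=-3: -0.01581 - 0.20880j × -0.01342 - 0.04142j = -0.00844 + 0.00346j  (running Σ = -0.00844 + 0.00346j)
  m=-2: 0.21273 + 0.32899j × 0.13363 + 0.14860j = -0.02046 + 0.07558j  (running Σ = -0.02890 + 0.07903j)
  m=-1: -0.19001 - 0.10341j × -0.40189 - 0.17909j = 0.05785 + 0.07559j  (running Σ = 0.02895 + 0.15462j)
  m=0: -0.26224 + 0.00000j × 0.29358 + 0.00000j = -0.07699 + 0.00000j  (running Σ = -0.04804 + 0.15462j)
  m=1: 0.19001 - 0.10341j × 0.40189 - 0.17909j = 0.05785 - 0.07559j  (running Σ = 0.00980 + 0.07903j)
  m=2: 0.21273 - 0.32899j × 0.13363 - 0.14860j = -0.02046 - 0.07558j  (running Σ = -0.01066 + 0.00346j)
  m=3: 0.01581 - 0.20880j × 0.01342 - 0.04142j = -0.00844 - 0.00346j  (running Σ = -0.01909 + 0.00000j)
Accumulated sum -0.01909 + 0.00000j; after 4π/(2l+1) scaling, -0.03428 + 0.00000j ⇒ P_3 = -0.034278

-0.034278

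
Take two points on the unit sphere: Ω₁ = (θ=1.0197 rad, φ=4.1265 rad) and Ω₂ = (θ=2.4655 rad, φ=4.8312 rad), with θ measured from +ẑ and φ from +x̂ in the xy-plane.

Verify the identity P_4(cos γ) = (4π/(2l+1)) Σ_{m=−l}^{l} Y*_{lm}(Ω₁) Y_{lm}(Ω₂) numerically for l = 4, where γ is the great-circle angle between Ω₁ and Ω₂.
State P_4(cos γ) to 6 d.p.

0.374980

Addition theorem: P_4(cos γ) = (4π/9) Σ_m Y*_{lm}(Ω₁) Y_{lm}(Ω₂), m = −4…4:
  [-4]  conj(Y_{4,-4})(Ω₁) = -0.16275 - 0.16692j ; Y_{4,-4}(Ω₂) = 0.06033 - 0.03105j ; Δ = -0.01500 - 0.00502j
  [-3]  conj(Y_{4,-3})(Ω₁) = 0.39822 - 0.07529j ; Y_{4,-3}(Ω₂) = 0.08347 + 0.22419j ; Δ = 0.05012 + 0.08299j
  [-2]  conj(Y_{4,-2})(Ω₁) = -0.08672 + 0.20567j ; Y_{4,-2}(Ω₂) = -0.41490 + 0.10049j ; Δ = 0.01531 - 0.09404j
  [-1]  conj(Y_{4,-1})(Ω₁) = 0.12612 + 0.19004j ; Y_{4,-1}(Ω₂) = -0.03446 - 0.28868j ; Δ = 0.05052 - 0.04296j
  [+0]  conj(Y_{4,0})(Ω₁) = -0.27444 + 0.00000j ; Y_{4,0}(Ω₂) = -0.24291 + 0.00000j ; Δ = 0.06666 + 0.00000j
  [+1]  conj(Y_{4,1})(Ω₁) = -0.12612 + 0.19004j ; Y_{4,1}(Ω₂) = 0.03446 - 0.28868j ; Δ = 0.05052 + 0.04296j
  [+2]  conj(Y_{4,2})(Ω₁) = -0.08672 - 0.20567j ; Y_{4,2}(Ω₂) = -0.41490 - 0.10049j ; Δ = 0.01531 + 0.09404j
  [+3]  conj(Y_{4,3})(Ω₁) = -0.39822 - 0.07529j ; Y_{4,3}(Ω₂) = -0.08347 + 0.22419j ; Δ = 0.05012 - 0.08299j
  [+4]  conj(Y_{4,4})(Ω₁) = -0.16275 + 0.16692j ; Y_{4,4}(Ω₂) = 0.06033 + 0.03105j ; Δ = -0.01500 + 0.00502j
Σ over m = 0.26856 + 0.00000j; ×(4π/9) → 0.37498 + 0.00000j. Real part: 0.374980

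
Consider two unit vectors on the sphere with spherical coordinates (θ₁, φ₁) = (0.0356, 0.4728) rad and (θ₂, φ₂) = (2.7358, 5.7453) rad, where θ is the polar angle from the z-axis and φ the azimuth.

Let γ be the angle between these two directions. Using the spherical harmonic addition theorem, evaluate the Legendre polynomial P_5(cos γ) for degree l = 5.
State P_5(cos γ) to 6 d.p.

Term-by-term m-sum for l=5 (normalisation 4π/11 = 1.142397):
  [-5]  conj(Y_{5,-5})(Ω₁) = -0.00000 + 0.00000j ; Y_{5,-5}(Ω₂) = -0.00400 + 0.00194j ; Δ = 0.00000 - 0.00000j
  [-4]  conj(Y_{5,-4})(Ω₁) = -0.00000 + 0.00000j ; Y_{5,-4}(Ω₂) = 0.01796 - 0.02738j ; Δ = 0.00000 + 0.00000j
  [-3]  conj(Y_{5,-3})(Ω₁) = 0.00002 + 0.00012j ; Y_{5,-3}(Ω₂) = -0.00602 + 0.14026j ; Δ = -0.00002 + 0.00000j
  [-2]  conj(Y_{5,-2})(Ω₁) = 0.00251 + 0.00347j ; Y_{5,-2}(Ω₂) = -0.17665 - 0.32722j ; Δ = 0.00069 - 0.00143j
  [-1]  conj(Y_{5,-1})(Ω₁) = 0.08083 + 0.04135j ; Y_{5,-1}(Ω₂) = 0.45025 + 0.26860j ; Δ = 0.02529 + 0.04033j
  [+0]  conj(Y_{5,0})(Ω₁) = 0.92673 + 0.00000j ; Y_{5,0}(Ω₂) = -0.08634 + 0.00000j ; Δ = -0.08001 + 0.00000j
  [+1]  conj(Y_{5,1})(Ω₁) = -0.08083 + 0.04135j ; Y_{5,1}(Ω₂) = -0.45025 + 0.26860j ; Δ = 0.02529 - 0.04033j
  [+2]  conj(Y_{5,2})(Ω₁) = 0.00251 - 0.00347j ; Y_{5,2}(Ω₂) = -0.17665 + 0.32722j ; Δ = 0.00069 + 0.00143j
  [+3]  conj(Y_{5,3})(Ω₁) = -0.00002 + 0.00012j ; Y_{5,3}(Ω₂) = 0.00602 + 0.14026j ; Δ = -0.00002 - 0.00000j
  [+4]  conj(Y_{5,4})(Ω₁) = -0.00000 - 0.00000j ; Y_{5,4}(Ω₂) = 0.01796 + 0.02738j ; Δ = 0.00000 - 0.00000j
  [+5]  conj(Y_{5,5})(Ω₁) = 0.00000 + 0.00000j ; Y_{5,5}(Ω₂) = 0.00400 + 0.00194j ; Δ = 0.00000 + 0.00000j
Σ over m = -0.02808 - 0.00000j; ×(4π/11) → -0.03208 - 0.00000j. Real part: -0.032082

-0.032082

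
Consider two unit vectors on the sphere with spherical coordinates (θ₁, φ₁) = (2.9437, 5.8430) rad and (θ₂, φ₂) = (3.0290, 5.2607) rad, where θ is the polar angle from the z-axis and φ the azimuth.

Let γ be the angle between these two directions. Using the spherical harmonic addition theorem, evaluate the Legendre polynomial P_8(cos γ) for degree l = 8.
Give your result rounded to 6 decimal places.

0.754296

Term-by-term m-sum for l=8 (normalisation 4π/17 = 0.739198):
  m=-8: Y*=(-0.000001, 0.000000)  Y=(-0.000000, 0.000000)  product (-0.000000, -0.000000)
  m=-7: Y*=(0.000023, 0.000001)  Y=(-0.000000, -0.000000)  product (-0.000000, -0.000000)
  m=-6: Y*=(-0.000256, -0.000140)  Y=(0.000010, -0.000002)  product (-0.000000, -0.000000)
  m=-5: Y*=(0.001576, 0.002161)  Y=(-0.000067, 0.000157)  product (-0.000000, 0.000000)
  m=-4: Y*=(-0.003443, -0.017906)  Y=(-0.001216, -0.001695)  product (-0.000026, 0.000028)
  m=-3: Y*=(-0.022641, 0.088581)  Y=(0.018844, -0.001400)  product (-0.000303, 0.001701)
  m=-2: Y*=(0.203394, -0.246224)  Y=(-0.055447, 0.108036)  product (0.015323, 0.035626)
  m=-1: Y*=(-0.608562, 0.286637)  Y=(-0.258070, -0.422523)  product (0.278163, 0.183159)
  m=+0: Y*=(0.475825, -0.000000)  Y=(0.912332, 0.000000)  product (0.434111, 0.000000)
  m=+1: Y*=(0.608562, 0.286637)  Y=(0.258070, -0.422523)  product (0.278163, -0.183159)
  m=+2: Y*=(0.203394, 0.246224)  Y=(-0.055447, -0.108036)  product (0.015323, -0.035626)
  m=+3: Y*=(0.022641, 0.088581)  Y=(-0.018844, -0.001400)  product (-0.000303, -0.001701)
  m=+4: Y*=(-0.003443, 0.017906)  Y=(-0.001216, 0.001695)  product (-0.000026, -0.000028)
  m=+5: Y*=(-0.001576, 0.002161)  Y=(0.000067, 0.000157)  product (-0.000000, -0.000000)
  m=+6: Y*=(-0.000256, 0.000140)  Y=(0.000010, 0.000002)  product (-0.000000, 0.000000)
  m=+7: Y*=(-0.000023, 0.000001)  Y=(0.000000, -0.000000)  product (-0.000000, 0.000000)
  m=+8: Y*=(-0.000001, -0.000000)  Y=(-0.000000, -0.000000)  product (-0.000000, 0.000000)
Σ over m = (1.020424, -0.000000); ×(4π/17) → (0.754296, -0.000000). Real part: 0.754296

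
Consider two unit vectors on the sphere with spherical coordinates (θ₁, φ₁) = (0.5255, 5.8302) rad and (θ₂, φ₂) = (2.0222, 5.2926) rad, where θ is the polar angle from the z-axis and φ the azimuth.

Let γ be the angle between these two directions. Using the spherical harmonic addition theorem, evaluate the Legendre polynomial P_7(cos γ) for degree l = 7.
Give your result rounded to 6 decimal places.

-0.022628

Addition theorem: P_7(cos γ) = (4π/15) Σ_m Y*_{lm}(Ω₁) Y_{lm}(Ω₂), m = −7…7:
  m=-7: Y*=-0.00400 + 0.00012j  Y=0.19002 + 0.14473j  product -0.00078 - 0.00056j
  m=-6: Y*=-0.02351 - 0.01060j  Y=-0.40852 + 0.14436j  product 0.01114 + 0.00094j
  m=-5: Y*=-0.06509 - 0.07820j  Y=0.07600 - 0.30986j  product -0.02918 + 0.01422j
  m=-4: Y*=-0.06460 - 0.26268j  Y=-0.07528 - 0.08080j  product -0.01636 + 0.02499j
  m=-3: Y*=0.09894 - 0.46004j  Y=0.34807 - 0.05969j  product 0.00698 - 0.16603j
  m=-2: Y*=0.26824 - 0.34220j  Y=-0.01663 + 0.03822j  product 0.00862 + 0.01594j
  m=-1: Y*=-0.04016 + 0.01955j  Y=0.18026 + 0.27501j  product -0.01261 - 0.00752j
  m=+0: Y*=-0.44755 + 0.00000j  Y=-0.08353 + 0.00000j  product 0.03738 + 0.00000j
  m=+1: Y*=0.04016 + 0.01955j  Y=-0.18026 + 0.27501j  product -0.01261 + 0.00752j
  m=+2: Y*=0.26824 + 0.34220j  Y=-0.01663 - 0.03822j  product 0.00862 - 0.01594j
  m=+3: Y*=-0.09894 - 0.46004j  Y=-0.34807 - 0.05969j  product 0.00698 + 0.16603j
  m=+4: Y*=-0.06460 + 0.26268j  Y=-0.07528 + 0.08080j  product -0.01636 - 0.02499j
  m=+5: Y*=0.06509 - 0.07820j  Y=-0.07600 - 0.30986j  product -0.02918 - 0.01422j
  m=+6: Y*=-0.02351 + 0.01060j  Y=-0.40852 - 0.14436j  product 0.01114 - 0.00094j
  m=+7: Y*=0.00400 + 0.00012j  Y=-0.19002 + 0.14473j  product -0.00078 + 0.00056j
Accumulated sum -0.02701 - 0.00000j; after 4π/(2l+1) scaling, -0.02263 - 0.00000j ⇒ P_7 = -0.022628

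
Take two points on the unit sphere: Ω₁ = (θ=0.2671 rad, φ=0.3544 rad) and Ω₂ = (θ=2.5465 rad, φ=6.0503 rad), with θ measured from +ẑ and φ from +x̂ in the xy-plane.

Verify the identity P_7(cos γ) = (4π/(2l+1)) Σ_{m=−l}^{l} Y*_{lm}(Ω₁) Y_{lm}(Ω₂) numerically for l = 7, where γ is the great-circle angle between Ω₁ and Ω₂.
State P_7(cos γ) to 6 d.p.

-0.219493

Term-by-term m-sum for l=7 (normalisation 4π/15 = 0.837758):
  [-7]  conj(Y_{7,-7})(Ω₁) = -0.000035+0.000027i ; Y_{7,-7}(Ω₂) = -0.000516+0.008684i ; Δ = -0.000000-0.000000i
  [-6]  conj(Y_{7,-6})(Ω₁) = -0.000322+0.000518i ; Y_{7,-6}(Ω₂) = -0.008300-0.047362i ; Δ = +0.000027+0.000011i
  [-5]  conj(Y_{7,-5})(Ω₁) = -0.001042+0.005109i ; Y_{7,-5}(Ω₂) = +0.063551+0.147684i ; Δ = -0.000821+0.000171i
  [-4]  conj(Y_{7,-4})(Ω₁) = +0.004767+0.030873i ; Y_{7,-4}(Ω₂) = -0.211774-0.284877i ; Δ = +0.007786-0.007896i
  [-3]  conj(Y_{7,-3})(Ω₁) = +0.064633+0.116202i ; Y_{7,-3}(Ω₂) = +0.372880+0.313216i ; Δ = -0.012296+0.063573i
  [-2]  conj(Y_{7,-2})(Ω₁) = +0.290764+0.249314i ; Y_{7,-2}(Ω₂) = -0.247854-0.124586i ; Δ = -0.041006-0.098018i
  [-1]  conj(Y_{7,-1})(Ω₁) = +0.594562+0.220002i ; Y_{7,-1}(Ω₂) = -0.238906-0.056666i ; Δ = -0.129578-0.086251i
  [+0]  conj(Y_{7,0})(Ω₁) = +0.243071-0.000000i ; Y_{7,0}(Ω₂) = +0.369342+0.000000i ; Δ = +0.089776+0.000000i
  [+1]  conj(Y_{7,1})(Ω₁) = -0.594562+0.220002i ; Y_{7,1}(Ω₂) = +0.238906-0.056666i ; Δ = -0.129578+0.086251i
  [+2]  conj(Y_{7,2})(Ω₁) = +0.290764-0.249314i ; Y_{7,2}(Ω₂) = -0.247854+0.124586i ; Δ = -0.041006+0.098018i
  [+3]  conj(Y_{7,3})(Ω₁) = -0.064633+0.116202i ; Y_{7,3}(Ω₂) = -0.372880+0.313216i ; Δ = -0.012296-0.063573i
  [+4]  conj(Y_{7,4})(Ω₁) = +0.004767-0.030873i ; Y_{7,4}(Ω₂) = -0.211774+0.284877i ; Δ = +0.007786+0.007896i
  [+5]  conj(Y_{7,5})(Ω₁) = +0.001042+0.005109i ; Y_{7,5}(Ω₂) = -0.063551+0.147684i ; Δ = -0.000821-0.000171i
  [+6]  conj(Y_{7,6})(Ω₁) = -0.000322-0.000518i ; Y_{7,6}(Ω₂) = -0.008300+0.047362i ; Δ = +0.000027-0.000011i
  [+7]  conj(Y_{7,7})(Ω₁) = +0.000035+0.000027i ; Y_{7,7}(Ω₂) = +0.000516+0.008684i ; Δ = -0.000000+0.000000i
Total Σ_m = -0.262000-0.000000i. Multiply by 0.837758: -0.219493-0.000000i. P_7(cos γ) = -0.219493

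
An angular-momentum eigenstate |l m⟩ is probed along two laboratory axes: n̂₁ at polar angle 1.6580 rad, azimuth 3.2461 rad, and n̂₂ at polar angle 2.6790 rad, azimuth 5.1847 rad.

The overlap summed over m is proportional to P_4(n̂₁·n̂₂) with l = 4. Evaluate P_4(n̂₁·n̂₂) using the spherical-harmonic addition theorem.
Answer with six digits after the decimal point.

0.350035

Addition theorem: P_4(cos γ) = (4π/9) Σ_m Y*_{lm}(Ω₁) Y_{lm}(Ω₂), m = −4…4:
  term(m=-4) = +0.000761-0.007612i   from Y*(Ω₁)=+0.398314+0.176936i, Y(Ω₂)=-0.005496-0.016670i
  term(m=-3) = +0.009579+0.004834i   from Y*(Ω₁)=+0.102520+0.033239i, Y(Ω₂)=+0.098377+0.015257i
  term(m=-2) = +0.071520-0.064730i   from Y*(Ω₁)=-0.307517-0.065228i, Y(Ω₂)=-0.179833+0.248639i
  term(m=-1) = +0.021414+0.055571i   from Y*(Ω₁)=-0.120299-0.012618i, Y(Ω₂)=-0.223991-0.438444i
  term(m=+0) = +0.044148+0.000000i   from Y*(Ω₁)=+0.293497-0.000000i, Y(Ω₂)=+0.150422+0.000000i
  term(m=+1) = +0.021414-0.055571i   from Y*(Ω₁)=+0.120299-0.012618i, Y(Ω₂)=+0.223991-0.438444i
  term(m=+2) = +0.071520+0.064730i   from Y*(Ω₁)=-0.307517+0.065228i, Y(Ω₂)=-0.179833-0.248639i
  term(m=+3) = +0.009579-0.004834i   from Y*(Ω₁)=-0.102520+0.033239i, Y(Ω₂)=-0.098377+0.015257i
  term(m=+4) = +0.000761+0.007612i   from Y*(Ω₁)=+0.398314-0.176936i, Y(Ω₂)=-0.005496+0.016670i
Accumulated sum +0.250694-0.000000i; after 4π/(2l+1) scaling, +0.350035-0.000000i ⇒ P_4 = 0.350035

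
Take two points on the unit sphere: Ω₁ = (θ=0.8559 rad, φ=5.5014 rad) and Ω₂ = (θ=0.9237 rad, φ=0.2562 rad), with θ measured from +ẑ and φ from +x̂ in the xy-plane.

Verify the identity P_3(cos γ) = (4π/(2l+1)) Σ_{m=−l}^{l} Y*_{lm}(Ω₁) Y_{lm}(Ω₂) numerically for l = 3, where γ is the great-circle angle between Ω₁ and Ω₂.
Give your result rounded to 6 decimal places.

-0.189777

Term-by-term m-sum for l=3 (normalisation 4π/7 = 1.795196):
  m=-3: -0.12567 - 0.12842j × 0.15233 - 0.14729j = -0.03806 - 0.00105j  (running Σ = -0.03806 - 0.00105j)
  m=-2: 0.00276 - 0.38204j × 0.34182 - 0.19228j = -0.07252 - 0.13112j  (running Σ = -0.11057 - 0.13217j)
  m=-1: 0.19894 - 0.19751j × 0.20385 - 0.05340j = 0.03001 - 0.05089j  (running Σ = -0.08057 - 0.18306j)
  m=0: -0.20827 + 0.00000j × -0.26609 + 0.00000j = 0.05542 + 0.00000j  (running Σ = -0.02515 - 0.18306j)
  m=1: -0.19894 - 0.19751j × -0.20385 - 0.05340j = 0.03001 + 0.05089j  (running Σ = 0.00486 - 0.13217j)
  m=2: 0.00276 + 0.38204j × 0.34182 + 0.19228j = -0.07252 + 0.13112j  (running Σ = -0.06766 - 0.00105j)
  m=3: 0.12567 - 0.12842j × -0.15233 - 0.14729j = -0.03806 + 0.00105j  (running Σ = -0.10571 - 0.00000j)
Σ over m = -0.10571 - 0.00000j; ×(4π/7) → -0.18978 - 0.00000j. Real part: -0.189777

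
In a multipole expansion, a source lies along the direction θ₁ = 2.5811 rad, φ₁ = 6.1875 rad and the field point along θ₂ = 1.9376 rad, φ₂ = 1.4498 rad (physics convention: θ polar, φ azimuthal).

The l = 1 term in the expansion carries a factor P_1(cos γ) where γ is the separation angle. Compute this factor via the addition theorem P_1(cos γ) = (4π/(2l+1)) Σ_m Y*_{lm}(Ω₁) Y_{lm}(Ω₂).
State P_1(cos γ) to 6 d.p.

0.316319

Expand P_1 via completeness: Σ_{m} conj(Y_{1,m}) at Ω₁ times Y_{1,m} at Ω₂ —
  m=-1: Y*=+0.182826-0.017547i  Y=+0.038928-0.320153i  product +0.001499-0.059215i
  m=+0: Y*=-0.413843-0.000000i  Y=-0.175229+0.000000i  product +0.072517+0.000000i
  m=+1: Y*=-0.182826-0.017547i  Y=-0.038928-0.320153i  product +0.001499+0.059215i
Σ over m = +0.075516+0.000000i; ×(4π/3) → +0.316319+0.000000i. Real part: 0.316319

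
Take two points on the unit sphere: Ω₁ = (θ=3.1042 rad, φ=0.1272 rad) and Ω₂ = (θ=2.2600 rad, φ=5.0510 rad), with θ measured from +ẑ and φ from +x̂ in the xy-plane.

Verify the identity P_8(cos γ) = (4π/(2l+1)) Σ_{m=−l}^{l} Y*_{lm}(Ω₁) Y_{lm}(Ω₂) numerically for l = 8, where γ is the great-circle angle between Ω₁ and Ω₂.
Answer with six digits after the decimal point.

0.293013

Addition theorem: P_8(cos γ) = (4π/17) Σ_m Y*_{lm}(Ω₁) Y_{lm}(Ω₂), m = −8…8:
  m=-8: Y*=+0.000000+0.000000i  Y=-0.058884-0.027199i  product -0.000000-0.000000i
  m=-7: Y*=-0.000000-0.000000i  Y=+0.149026-0.153284i  product -0.000000-0.000000i
  m=-6: Y*=+0.000000+0.000000i  Y=+0.179182+0.360866i  product -0.000000+0.000000i
  m=-5: Y*=-0.000001-0.000000i  Y=-0.430805+0.052934i  product +0.000000+0.000000i
  m=-4: Y*=+0.000023+0.000013i  Y=+0.028740-0.130758i  product +0.000002-0.000003i
  m=-3: Y*=-0.000674-0.000270i  Y=-0.246595-0.152878i  product +0.000125+0.000170i
  m=-2: Y*=+0.013854+0.003602i  Y=+0.237081-0.190632i  product +0.003971-0.001787i
  m=-1: Y*=-0.180756-0.023117i  Y=-0.053774-0.152691i  product +0.006190+0.028843i
  m=+0: Y*=+1.134016-0.000000i  Y=+0.331402+0.000000i  product +0.375815+0.000000i
  m=+1: Y*=+0.180756-0.023117i  Y=+0.053774-0.152691i  product +0.006190-0.028843i
  m=+2: Y*=+0.013854-0.003602i  Y=+0.237081+0.190632i  product +0.003971+0.001787i
  m=+3: Y*=+0.000674-0.000270i  Y=+0.246595-0.152878i  product +0.000125-0.000170i
  m=+4: Y*=+0.000023-0.000013i  Y=+0.028740+0.130758i  product +0.000002+0.000003i
  m=+5: Y*=+0.000001-0.000000i  Y=+0.430805+0.052934i  product +0.000000-0.000000i
  m=+6: Y*=+0.000000-0.000000i  Y=+0.179182-0.360866i  product -0.000000-0.000000i
  m=+7: Y*=+0.000000-0.000000i  Y=-0.149026-0.153284i  product -0.000000+0.000000i
  m=+8: Y*=+0.000000-0.000000i  Y=-0.058884+0.027199i  product -0.000000+0.000000i
Σ over m = +0.396393+0.000000i; ×(4π/17) → +0.293013+0.000000i. Real part: 0.293013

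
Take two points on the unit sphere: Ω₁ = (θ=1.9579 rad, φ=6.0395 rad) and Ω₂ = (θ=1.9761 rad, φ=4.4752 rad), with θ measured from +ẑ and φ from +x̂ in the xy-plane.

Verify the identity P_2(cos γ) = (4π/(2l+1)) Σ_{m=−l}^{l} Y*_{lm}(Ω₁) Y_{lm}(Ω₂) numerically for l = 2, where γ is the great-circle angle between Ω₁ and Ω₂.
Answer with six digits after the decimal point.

Addition theorem: P_2(cos γ) = (4π/5) Σ_m Y*_{lm}(Ω₁) Y_{lm}(Ω₂), m = −2…2:
  term(m=-2) = -0.108043+0.001404i   from Y*(Ω₁)=+0.292660-0.155114i, Y(Ω₂)=-0.290198-0.149012i
  term(m=-1) = +0.000491+0.075599i   from Y*(Ω₁)=-0.262085+0.065161i, Y(Ω₂)=+0.065777-0.272098i
  term(m=+0) = +0.030385+0.000000i   from Y*(Ω₁)=-0.180550-0.000000i, Y(Ω₂)=-0.168289+0.000000i
  term(m=+1) = +0.000491-0.075599i   from Y*(Ω₁)=+0.262085+0.065161i, Y(Ω₂)=-0.065777-0.272098i
  term(m=+2) = -0.108043-0.001404i   from Y*(Ω₁)=+0.292660+0.155114i, Y(Ω₂)=-0.290198+0.149012i
Accumulated sum -0.184720-0.000000i; after 4π/(2l+1) scaling, -0.464251-0.000000i ⇒ P_2 = -0.464251

-0.464251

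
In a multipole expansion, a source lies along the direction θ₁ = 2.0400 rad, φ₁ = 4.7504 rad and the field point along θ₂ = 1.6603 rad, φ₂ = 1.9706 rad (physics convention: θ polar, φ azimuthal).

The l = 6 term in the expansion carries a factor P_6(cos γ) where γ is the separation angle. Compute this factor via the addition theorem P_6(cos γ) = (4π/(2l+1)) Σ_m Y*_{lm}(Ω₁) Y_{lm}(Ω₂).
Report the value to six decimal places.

Summing Y*_{l m}(θ₁,φ₁)·Y_{l m}(θ₂,φ₂) over m ∈ [−6, 6]; prefactor 4π/(2·6+1) = 0.966644:
  m=-6: -0.23692 - 0.05499j × 0.34738 + 0.31896j = -0.06476 - 0.09467j  (running Σ = -0.06476 - 0.09467j)
  m=-5: -0.08069 + 0.41945j × 0.13337 - 0.06088j = 0.01477 + 0.06086j  (running Σ = -0.04999 - 0.03382j)
  m=-4: 0.27879 + 0.04272j × 0.00910 + 0.32012j = -0.01114 + 0.08963j  (running Σ = -0.06113 + 0.05582j)
  m=-3: -0.01786 + 0.15592j × 0.15611 + 0.06080j = -0.01227 + 0.02325j  (running Σ = -0.07339 + 0.07907j)
  m=-2: 0.33606 + 0.02560j × -0.19328 + 0.19885j = -0.07004 + 0.06188j  (running Σ = -0.14344 + 0.14095j)
  m=-1: -0.00155 + 0.04079j × 0.06799 + 0.16089j = -0.00667 + 0.00252j  (running Σ = -0.15011 + 0.14348j)
  m=0: 0.33530 + 0.00000j × -0.26579 + 0.00000j = -0.08912 + 0.00000j  (running Σ = -0.23922 + 0.14348j)
  m=1: 0.00155 + 0.04079j × -0.06799 + 0.16089j = -0.00667 - 0.00252j  (running Σ = -0.24589 + 0.14095j)
  m=2: 0.33606 - 0.02560j × -0.19328 - 0.19885j = -0.07004 - 0.06188j  (running Σ = -0.31594 + 0.07907j)
  m=3: 0.01786 + 0.15592j × -0.15611 + 0.06080j = -0.01227 - 0.02325j  (running Σ = -0.32820 + 0.05582j)
  m=4: 0.27879 - 0.04272j × 0.00910 - 0.32012j = -0.01114 - 0.08963j  (running Σ = -0.33934 - 0.03382j)
  m=5: 0.08069 + 0.41945j × -0.13337 - 0.06088j = 0.01477 - 0.06086j  (running Σ = -0.32457 - 0.09467j)
  m=6: -0.23692 + 0.05499j × 0.34738 - 0.31896j = -0.06476 + 0.09467j  (running Σ = -0.38933 - 0.00000j)
Accumulated sum -0.38933 - 0.00000j; after 4π/(2l+1) scaling, -0.37634 - 0.00000j ⇒ P_6 = -0.376342

-0.376342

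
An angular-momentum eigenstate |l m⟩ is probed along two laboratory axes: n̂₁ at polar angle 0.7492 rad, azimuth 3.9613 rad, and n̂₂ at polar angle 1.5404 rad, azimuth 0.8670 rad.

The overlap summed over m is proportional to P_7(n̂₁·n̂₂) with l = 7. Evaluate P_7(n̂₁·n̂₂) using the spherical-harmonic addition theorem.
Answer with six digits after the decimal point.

-0.259390

Summing Y*_{l m}(θ₁,φ₁)·Y_{l m}(θ₂,φ₂) over m ∈ [−7, 7]; prefactor 4π/(2·7+1) = 0.837758:
  m=-7: (-0.029056, 0.017625) × (0.487036, 0.105941) = (-0.016019, 0.005506)  (running Σ = (-0.016019, 0.005506))
  m=-6: (0.027944, -0.133825) × (0.026667, 0.050043) = (0.007442, -0.002170)  (running Σ = (-0.008576, 0.003335))
  m=-5: (0.184889, 0.262377) × (0.133279, -0.336234) = (0.112862, -0.027197)  (running Σ = (0.104286, -0.023861))
  m=-4: (-0.454665, -0.062791) × (0.063006, -0.021329) = (-0.029986, 0.005741)  (running Σ = (0.074300, -0.018120))
  m=-3: (0.236543, -0.192251) × (-0.278415, -0.167114) = (-0.097985, 0.013996)  (running Σ = (-0.023685, -0.004124))
  m=-2: (0.010455, -0.152121) × (-0.011500, -0.069837) = (-0.010744, 0.001019)  (running Σ = (-0.034429, -0.003105))
  m=-1: (0.261063, 0.279621) × (-0.201440, 0.237324) = (-0.118949, 0.005630)  (running Σ = (-0.153378, 0.002525))
  m=0: (0.039809, -0.000000) × (-0.072032, 0.000000) = (-0.002868, 0.000000)  (running Σ = (-0.156246, 0.002525))
  m=1: (-0.261063, 0.279621) × (0.201440, 0.237324) = (-0.118949, -0.005630)  (running Σ = (-0.275195, -0.003105))
  m=2: (0.010455, 0.152121) × (-0.011500, 0.069837) = (-0.010744, -0.001019)  (running Σ = (-0.285939, -0.004124))
  m=3: (-0.236543, -0.192251) × (0.278415, -0.167114) = (-0.097985, -0.013996)  (running Σ = (-0.383924, -0.018120))
  m=4: (-0.454665, 0.062791) × (0.063006, 0.021329) = (-0.029986, -0.005741)  (running Σ = (-0.413910, -0.023861))
  m=5: (-0.184889, 0.262377) × (-0.133279, -0.336234) = (0.112862, 0.027197)  (running Σ = (-0.301048, 0.003335))
  m=6: (0.027944, 0.133825) × (0.026667, -0.050043) = (0.007442, 0.002170)  (running Σ = (-0.293606, 0.005506))
  m=7: (0.029056, 0.017625) × (-0.487036, 0.105941) = (-0.016019, -0.005506)  (running Σ = (-0.309624, -0.000000))
Σ over m = (-0.309624, -0.000000); ×(4π/15) → (-0.259390, -0.000000). Real part: -0.259390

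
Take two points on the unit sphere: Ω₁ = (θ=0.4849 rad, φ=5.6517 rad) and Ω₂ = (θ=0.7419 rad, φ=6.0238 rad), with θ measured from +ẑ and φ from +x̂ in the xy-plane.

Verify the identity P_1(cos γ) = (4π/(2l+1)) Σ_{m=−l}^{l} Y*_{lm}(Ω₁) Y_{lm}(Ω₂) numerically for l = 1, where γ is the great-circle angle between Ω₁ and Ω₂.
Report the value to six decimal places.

0.945603

Term-by-term m-sum for l=1 (normalisation 4π/3 = 4.188790):
  [-1]  conj(Y_{1,-1})(Ω₁) = 0.12999 - 0.09507j ; Y_{1,-1}(Ω₂) = 0.22564 + 0.05988j ; Δ = 0.03502 - 0.01367j
  [+0]  conj(Y_{1,0})(Ω₁) = 0.43228 + 0.00000j ; Y_{1,0}(Ω₂) = 0.36019 + 0.00000j ; Δ = 0.15570 + 0.00000j
  [+1]  conj(Y_{1,1})(Ω₁) = -0.12999 - 0.09507j ; Y_{1,1}(Ω₂) = -0.22564 + 0.05988j ; Δ = 0.03502 + 0.01367j
Σ over m = 0.22575 + 0.00000j; ×(4π/3) → 0.94560 + 0.00000j. Real part: 0.945603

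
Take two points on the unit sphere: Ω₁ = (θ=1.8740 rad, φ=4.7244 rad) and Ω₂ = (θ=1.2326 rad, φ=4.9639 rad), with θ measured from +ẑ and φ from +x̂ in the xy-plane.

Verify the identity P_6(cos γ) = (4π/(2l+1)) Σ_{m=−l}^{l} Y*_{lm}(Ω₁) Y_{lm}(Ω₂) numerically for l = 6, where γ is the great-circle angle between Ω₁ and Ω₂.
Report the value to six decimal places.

-0.346183

Summing Y*_{l m}(θ₁,φ₁)·Y_{l m}(θ₂,φ₂) over m ∈ [−6, 6]; prefactor 4π/(2·6+1) = 0.966644:
  m=-6: -0.364112-0.026286i × -0.021004+0.339817i = +0.016580-0.123179i  (running Σ = +0.016580-0.123179i)
  m=-5: -0.023745+0.394918i × +0.394623+0.127820i = -0.059849+0.152809i  (running Σ = -0.043269+0.029629i)
  m=-4: -0.005722-0.000275i × +0.031894-0.050338i = -0.000196+0.000279i  (running Σ = -0.043465+0.029909i)
  m=-3: -0.012300+0.341195i × +0.222339+0.236506i = -0.083429+0.072952i  (running Σ = -0.126895+0.102861i)
  m=-2: +0.101553+0.002440i × +0.147686-0.081262i = +0.015196-0.007892i  (running Σ = -0.111699+0.094969i)
  m=-1: -0.003649+0.303775i × +0.067307+0.261945i = -0.079818+0.019490i  (running Σ = -0.191516+0.114459i)
  m=0: +0.128465-0.000000i × +0.193859+0.000000i = +0.024904+0.000000i  (running Σ = -0.166612+0.114459i)
  m=1: +0.003649+0.303775i × -0.067307+0.261945i = -0.079818-0.019490i  (running Σ = -0.246430+0.094969i)
  m=2: +0.101553-0.002440i × +0.147686+0.081262i = +0.015196+0.007892i  (running Σ = -0.231234+0.102861i)
  m=3: +0.012300+0.341195i × -0.222339+0.236506i = -0.083429-0.072952i  (running Σ = -0.314663+0.029909i)
  m=4: -0.005722+0.000275i × +0.031894+0.050338i = -0.000196-0.000279i  (running Σ = -0.314859+0.029629i)
  m=5: +0.023745+0.394918i × -0.394623+0.127820i = -0.059849-0.152809i  (running Σ = -0.374708-0.123179i)
  m=6: -0.364112+0.026286i × -0.021004-0.339817i = +0.016580+0.123179i  (running Σ = -0.358128+0.000000i)
Total Σ_m = -0.358128+0.000000i. Multiply by 0.966644: -0.346183+0.000000i. P_6(cos γ) = -0.346183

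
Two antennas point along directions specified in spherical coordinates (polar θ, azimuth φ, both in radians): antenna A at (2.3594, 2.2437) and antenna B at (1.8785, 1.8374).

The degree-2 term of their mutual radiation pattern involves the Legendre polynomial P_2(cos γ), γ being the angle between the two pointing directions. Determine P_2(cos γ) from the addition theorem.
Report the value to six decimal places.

0.538069

Expand P_2 via completeness: Σ_{m} conj(Y_{2,m}) at Ω₁ times Y_{2,m} at Ω₂ —
  m=-2: Y*=-0.04281 - 0.18706j  Y=-0.30214 + 0.17833j  product 0.04629 + 0.04888j
  m=-1: Y*=0.24074 - 0.30207j  Y=0.05875 + 0.21511j  product 0.07912 + 0.03404j
  m=+0: Y*=0.16073 + 0.00000j  Y=-0.22860 + 0.00000j  product -0.03674 + 0.00000j
  m=+1: Y*=-0.24074 - 0.30207j  Y=-0.05875 + 0.21511j  product 0.07912 - 0.03404j
  m=+2: Y*=-0.04281 + 0.18706j  Y=-0.30214 - 0.17833j  product 0.04629 - 0.04888j
Σ over m = 0.21409 + 0.00000j; ×(4π/5) → 0.53807 + 0.00000j. Real part: 0.538069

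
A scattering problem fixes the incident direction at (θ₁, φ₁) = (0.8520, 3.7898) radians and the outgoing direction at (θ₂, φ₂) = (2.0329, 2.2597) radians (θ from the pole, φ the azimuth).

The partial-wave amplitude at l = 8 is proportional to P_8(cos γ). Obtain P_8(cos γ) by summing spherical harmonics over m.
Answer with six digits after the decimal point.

-0.184305

Addition theorem: P_8(cos γ) = (4π/17) Σ_m Y*_{lm}(Ω₁) Y_{lm}(Ω₂), m = −8…8:
  m=-8: Y*=0.02418 - 0.04722j  Y=0.15221 + 0.14817j  product 0.01068 - 0.00360j
  m=-7: Y*=0.03231 + 0.18283j  Y=0.42066 - 0.04643j  product 0.02208 + 0.07541j
  m=-6: Y*=-0.27606 - 0.25596j  Y=0.20992 - 0.32113j  product -0.14015 + 0.03492j
  m=-5: Y*=0.45075 + 0.04497j  Y=0.00115 + 0.00368j  product 0.00035 + 0.00171j
  m=-4: Y*=-0.18026 + 0.11021j  Y=0.32190 + 0.13081j  product -0.07244 + 0.01190j
  m=-3: Y*=-0.08428 + 0.21484j  Y=0.15405 - 0.08334j  product 0.00492 + 0.04012j
  m=-2: Y*=-0.09499 - 0.33747j  Y=-0.05118 + 0.26191j  product 0.09325 - 0.00761j
  m=-1: Y*=-0.06173 - 0.04676j  Y=0.14851 + 0.18034j  product -0.00074 - 0.01808j
  m=+0: Y*=0.36165 + 0.00000j  Y=-0.23570 + 0.00000j  product -0.08524 + 0.00000j
  m=+1: Y*=0.06173 - 0.04676j  Y=-0.14851 + 0.18034j  product -0.00074 + 0.01808j
  m=+2: Y*=-0.09499 + 0.33747j  Y=-0.05118 - 0.26191j  product 0.09325 + 0.00761j
  m=+3: Y*=0.08428 + 0.21484j  Y=-0.15405 - 0.08334j  product 0.00492 - 0.04012j
  m=+4: Y*=-0.18026 - 0.11021j  Y=0.32190 - 0.13081j  product -0.07244 - 0.01190j
  m=+5: Y*=-0.45075 + 0.04497j  Y=-0.00115 + 0.00368j  product 0.00035 - 0.00171j
  m=+6: Y*=-0.27606 + 0.25596j  Y=0.20992 + 0.32113j  product -0.14015 - 0.03492j
  m=+7: Y*=-0.03231 + 0.18283j  Y=-0.42066 - 0.04643j  product 0.02208 - 0.07541j
  m=+8: Y*=0.02418 + 0.04722j  Y=0.15221 - 0.14817j  product 0.01068 + 0.00360j
Accumulated sum -0.24933 + 0.00000j; after 4π/(2l+1) scaling, -0.18430 + 0.00000j ⇒ P_8 = -0.184305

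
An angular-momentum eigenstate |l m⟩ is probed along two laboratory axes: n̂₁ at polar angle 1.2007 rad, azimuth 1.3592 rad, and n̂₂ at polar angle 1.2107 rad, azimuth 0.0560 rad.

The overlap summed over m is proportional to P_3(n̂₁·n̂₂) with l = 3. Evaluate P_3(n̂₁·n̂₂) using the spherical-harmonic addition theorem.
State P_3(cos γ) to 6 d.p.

Expand P_3 via completeness: Σ_{m} conj(Y_{3,m}) at Ω₁ times Y_{3,m} at Ω₂ —
  term(m=-3) = (-0.083165, -0.080321)   from Y*(Ω₁)=(-0.200487, -0.272225), Y(Ω₂)=(0.337169, -0.057183)
  term(m=-2) = (-0.087166, 0.051682)   from Y*(Ω₁)=(-0.292951, 0.131947), Y(Ω₂)=(0.313424, -0.035251)
  term(m=-1) = (0.003160, 0.011526)   from Y*(Ω₁)=(-0.021885, -0.101879), Y(Ω₂)=(-0.114509, 0.006419)
  term(m=+0) = (0.099062, 0.000000)   from Y*(Ω₁)=(-0.316642, -0.000000), Y(Ω₂)=(-0.312850, 0.000000)
  term(m=+1) = (0.003160, -0.011526)   from Y*(Ω₁)=(0.021885, -0.101879), Y(Ω₂)=(0.114509, 0.006419)
  term(m=+2) = (-0.087166, -0.051682)   from Y*(Ω₁)=(-0.292951, -0.131947), Y(Ω₂)=(0.313424, 0.035251)
  term(m=+3) = (-0.083165, 0.080321)   from Y*(Ω₁)=(0.200487, -0.272225), Y(Ω₂)=(-0.337169, -0.057183)
Total Σ_m = (-0.235281, 0.000000). Multiply by 1.795196: (-0.422375, 0.000000). P_3(cos γ) = -0.422375

-0.422375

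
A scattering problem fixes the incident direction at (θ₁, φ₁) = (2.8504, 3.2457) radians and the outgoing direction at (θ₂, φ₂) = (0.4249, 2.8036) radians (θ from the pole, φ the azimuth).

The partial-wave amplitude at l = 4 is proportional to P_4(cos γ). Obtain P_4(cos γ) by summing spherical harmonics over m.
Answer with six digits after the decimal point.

Expand P_4 via completeness: Σ_{m} conj(Y_{4,m}) at Ω₁ times Y_{4,m} at Ω₂ —
  [-4]  conj(Y_{4,-4})(Ω₁) = 0.00275 + 0.00122j ; Y_{4,-4}(Ω₂) = 0.00277 + 0.01247j ; Δ = -0.00001 + 0.00004j
  [-3]  conj(Y_{4,-3})(Ω₁) = 0.02700 + 0.00872j ; Y_{4,-3}(Ω₂) = -0.04222 - 0.06782j ; Δ = -0.00055 - 0.00220j
  [-2]  conj(Y_{4,-2})(Ω₁) = 0.14630 + 0.03091j ; Y_{4,-2}(Ω₂) = 0.21332 + 0.17109j ; Δ = 0.02592 + 0.03162j
  [-1]  conj(Y_{4,-1})(Ω₁) = 0.44294 + 0.04628j ; Y_{4,-1}(Ω₂) = -0.47111 - 0.16559j ; Δ = -0.20101 - 0.09515j
  [+0]  conj(Y_{4,0})(Ω₁) = 0.52267 + 0.00000j ; Y_{4,0}(Ω₂) = 0.23414 + 0.00000j ; Δ = 0.12238 + 0.00000j
  [+1]  conj(Y_{4,1})(Ω₁) = -0.44294 + 0.04628j ; Y_{4,1}(Ω₂) = 0.47111 - 0.16559j ; Δ = -0.20101 + 0.09515j
  [+2]  conj(Y_{4,2})(Ω₁) = 0.14630 - 0.03091j ; Y_{4,2}(Ω₂) = 0.21332 - 0.17109j ; Δ = 0.02592 - 0.03162j
  [+3]  conj(Y_{4,3})(Ω₁) = -0.02700 + 0.00872j ; Y_{4,3}(Ω₂) = 0.04222 - 0.06782j ; Δ = -0.00055 + 0.00220j
  [+4]  conj(Y_{4,4})(Ω₁) = 0.00275 - 0.00122j ; Y_{4,4}(Ω₂) = 0.00277 - 0.01247j ; Δ = -0.00001 - 0.00004j
Accumulated sum -0.22891 + 0.00000j; after 4π/(2l+1) scaling, -0.31962 + 0.00000j ⇒ P_4 = -0.319617

-0.319617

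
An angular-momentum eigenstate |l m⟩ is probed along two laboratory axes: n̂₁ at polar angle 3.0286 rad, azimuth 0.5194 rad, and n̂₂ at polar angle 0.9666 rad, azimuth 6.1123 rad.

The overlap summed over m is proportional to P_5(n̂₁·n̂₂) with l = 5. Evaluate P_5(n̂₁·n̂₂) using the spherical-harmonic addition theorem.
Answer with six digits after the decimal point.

Addition theorem: P_5(cos γ) = (4π/11) Σ_m Y*_{lm}(Ω₁) Y_{lm}(Ω₂), m = −5…5:
  m=-5: (-0.000007, 0.000004) × (0.115045, 0.132134) = (-0.000001, -0.000000)  (running Σ = (-0.000001, -0.000000))
  m=-4: (0.000114, -0.000206) × (0.296533, 0.241536) = (0.000084, -0.000033)  (running Σ = (0.000082, -0.000034))
  m=-3: (0.000049, 0.003910) × (0.320033, 0.180131) = (-0.000689, 0.001260)  (running Σ = (-0.000606, 0.001226))
  m=-2: (-0.021305, -0.036196) × (-0.019527, -0.006946) = (0.000165, 0.000855)  (running Σ = (-0.000442, 0.002081))
  m=-1: (0.239746, 0.137078) × (-0.345707, -0.059658) = (-0.074704, -0.061692)  (running Σ = (-0.075146, -0.059611))
  m=0: (-0.848090, -0.000000) × (-0.068407, 0.000000) = (0.058015, 0.000000)  (running Σ = (-0.017131, -0.059611))
  m=1: (-0.239746, 0.137078) × (0.345707, -0.059658) = (-0.074704, 0.061692)  (running Σ = (-0.091835, 0.002081))
  m=2: (-0.021305, 0.036196) × (-0.019527, 0.006946) = (0.000165, -0.000855)  (running Σ = (-0.091670, 0.001226))
  m=3: (-0.000049, 0.003910) × (-0.320033, 0.180131) = (-0.000689, -0.001260)  (running Σ = (-0.092359, -0.000034))
  m=4: (0.000114, 0.000206) × (0.296533, -0.241536) = (0.000084, 0.000033)  (running Σ = (-0.092275, -0.000000))
  m=5: (0.000007, 0.000004) × (-0.115045, 0.132134) = (-0.000001, 0.000000)  (running Σ = (-0.092276, -0.000000))
Accumulated sum (-0.092276, -0.000000); after 4π/(2l+1) scaling, (-0.105416, -0.000000) ⇒ P_5 = -0.105416

-0.105416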